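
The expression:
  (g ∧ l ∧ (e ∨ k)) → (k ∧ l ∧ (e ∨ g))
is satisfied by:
  {k: True, l: False, e: False, g: False}
  {k: False, l: False, e: False, g: False}
  {g: True, k: True, l: False, e: False}
  {g: True, k: False, l: False, e: False}
  {k: True, e: True, g: False, l: False}
  {e: True, g: False, l: False, k: False}
  {g: True, e: True, k: True, l: False}
  {g: True, e: True, k: False, l: False}
  {k: True, l: True, g: False, e: False}
  {l: True, g: False, e: False, k: False}
  {k: True, g: True, l: True, e: False}
  {g: True, l: True, k: False, e: False}
  {k: True, e: True, l: True, g: False}
  {e: True, l: True, g: False, k: False}
  {g: True, e: True, l: True, k: True}


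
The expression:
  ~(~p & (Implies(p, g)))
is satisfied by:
  {p: True}


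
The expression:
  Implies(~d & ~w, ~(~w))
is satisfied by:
  {d: True, w: True}
  {d: True, w: False}
  {w: True, d: False}


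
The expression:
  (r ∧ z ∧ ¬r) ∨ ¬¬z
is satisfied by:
  {z: True}


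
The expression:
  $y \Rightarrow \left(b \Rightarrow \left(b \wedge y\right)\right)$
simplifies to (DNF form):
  $\text{True}$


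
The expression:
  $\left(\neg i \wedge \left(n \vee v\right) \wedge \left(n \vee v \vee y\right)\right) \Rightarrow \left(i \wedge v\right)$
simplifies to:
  $i \vee \left(\neg n \wedge \neg v\right)$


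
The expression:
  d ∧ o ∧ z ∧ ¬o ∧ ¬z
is never true.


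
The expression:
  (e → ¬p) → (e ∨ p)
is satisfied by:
  {e: True, p: True}
  {e: True, p: False}
  {p: True, e: False}


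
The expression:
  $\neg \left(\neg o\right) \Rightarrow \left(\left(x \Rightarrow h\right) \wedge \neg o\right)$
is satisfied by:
  {o: False}


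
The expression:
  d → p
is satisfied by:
  {p: True, d: False}
  {d: False, p: False}
  {d: True, p: True}


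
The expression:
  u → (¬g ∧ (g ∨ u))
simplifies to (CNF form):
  ¬g ∨ ¬u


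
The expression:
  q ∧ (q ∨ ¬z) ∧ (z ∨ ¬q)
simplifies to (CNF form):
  q ∧ z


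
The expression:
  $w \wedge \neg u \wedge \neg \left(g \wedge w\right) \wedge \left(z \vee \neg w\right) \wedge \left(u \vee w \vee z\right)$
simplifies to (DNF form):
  $w \wedge z \wedge \neg g \wedge \neg u$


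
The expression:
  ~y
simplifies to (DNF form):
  ~y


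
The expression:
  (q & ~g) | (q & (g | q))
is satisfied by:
  {q: True}


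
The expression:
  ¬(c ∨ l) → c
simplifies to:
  c ∨ l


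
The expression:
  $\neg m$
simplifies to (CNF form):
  $\neg m$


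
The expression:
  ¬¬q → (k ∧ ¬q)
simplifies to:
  ¬q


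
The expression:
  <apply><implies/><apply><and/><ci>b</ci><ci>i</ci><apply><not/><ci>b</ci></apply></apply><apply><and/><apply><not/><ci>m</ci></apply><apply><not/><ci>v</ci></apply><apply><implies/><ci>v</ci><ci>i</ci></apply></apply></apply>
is always true.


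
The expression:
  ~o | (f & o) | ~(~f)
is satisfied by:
  {f: True, o: False}
  {o: False, f: False}
  {o: True, f: True}


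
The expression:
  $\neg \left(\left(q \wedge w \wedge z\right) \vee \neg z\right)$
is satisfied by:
  {z: True, w: False, q: False}
  {z: True, q: True, w: False}
  {z: True, w: True, q: False}


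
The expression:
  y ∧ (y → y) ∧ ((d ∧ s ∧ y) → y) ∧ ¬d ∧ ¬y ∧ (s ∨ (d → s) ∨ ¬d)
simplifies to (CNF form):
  False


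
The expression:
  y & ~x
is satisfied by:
  {y: True, x: False}


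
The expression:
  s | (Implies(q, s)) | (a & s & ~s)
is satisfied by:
  {s: True, q: False}
  {q: False, s: False}
  {q: True, s: True}


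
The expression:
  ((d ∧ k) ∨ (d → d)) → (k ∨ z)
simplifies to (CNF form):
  k ∨ z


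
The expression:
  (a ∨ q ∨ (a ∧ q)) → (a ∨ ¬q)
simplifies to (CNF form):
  a ∨ ¬q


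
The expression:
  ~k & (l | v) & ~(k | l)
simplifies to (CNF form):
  v & ~k & ~l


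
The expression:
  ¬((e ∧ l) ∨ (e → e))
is never true.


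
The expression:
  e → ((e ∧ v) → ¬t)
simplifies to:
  ¬e ∨ ¬t ∨ ¬v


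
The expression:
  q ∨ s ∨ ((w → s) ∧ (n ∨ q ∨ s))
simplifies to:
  q ∨ s ∨ (n ∧ ¬w)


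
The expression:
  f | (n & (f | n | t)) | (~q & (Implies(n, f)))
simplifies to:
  f | n | ~q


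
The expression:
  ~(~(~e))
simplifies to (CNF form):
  ~e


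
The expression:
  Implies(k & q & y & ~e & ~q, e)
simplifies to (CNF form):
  True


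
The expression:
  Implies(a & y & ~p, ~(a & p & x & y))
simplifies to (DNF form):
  True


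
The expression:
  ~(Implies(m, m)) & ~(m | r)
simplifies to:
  False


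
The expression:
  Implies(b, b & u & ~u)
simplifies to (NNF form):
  ~b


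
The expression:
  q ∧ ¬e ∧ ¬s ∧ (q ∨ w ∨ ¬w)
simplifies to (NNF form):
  q ∧ ¬e ∧ ¬s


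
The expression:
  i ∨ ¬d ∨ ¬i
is always true.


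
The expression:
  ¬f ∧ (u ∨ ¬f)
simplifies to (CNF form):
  ¬f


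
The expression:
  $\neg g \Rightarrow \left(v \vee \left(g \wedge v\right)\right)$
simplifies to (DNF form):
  $g \vee v$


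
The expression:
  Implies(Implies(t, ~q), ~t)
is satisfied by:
  {q: True, t: False}
  {t: False, q: False}
  {t: True, q: True}


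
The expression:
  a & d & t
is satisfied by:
  {t: True, a: True, d: True}


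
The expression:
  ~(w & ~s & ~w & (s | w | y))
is always true.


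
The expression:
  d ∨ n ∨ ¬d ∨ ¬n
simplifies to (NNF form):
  True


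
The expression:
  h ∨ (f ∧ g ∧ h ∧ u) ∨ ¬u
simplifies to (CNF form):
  h ∨ ¬u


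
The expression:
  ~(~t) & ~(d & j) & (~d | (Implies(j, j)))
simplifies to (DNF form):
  (t & ~d) | (t & ~j)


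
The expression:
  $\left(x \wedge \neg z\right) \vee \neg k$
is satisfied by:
  {x: True, z: False, k: False}
  {z: False, k: False, x: False}
  {x: True, z: True, k: False}
  {z: True, x: False, k: False}
  {k: True, x: True, z: False}


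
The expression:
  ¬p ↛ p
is always true.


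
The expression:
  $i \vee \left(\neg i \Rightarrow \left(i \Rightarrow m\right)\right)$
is always true.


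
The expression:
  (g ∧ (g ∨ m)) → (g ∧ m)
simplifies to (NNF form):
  m ∨ ¬g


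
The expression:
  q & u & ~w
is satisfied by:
  {u: True, q: True, w: False}


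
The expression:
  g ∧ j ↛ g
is never true.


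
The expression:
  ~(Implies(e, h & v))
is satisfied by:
  {e: True, h: False, v: False}
  {e: True, v: True, h: False}
  {e: True, h: True, v: False}


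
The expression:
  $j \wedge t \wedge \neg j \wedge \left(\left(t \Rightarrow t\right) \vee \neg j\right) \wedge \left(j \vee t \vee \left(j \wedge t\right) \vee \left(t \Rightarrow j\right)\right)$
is never true.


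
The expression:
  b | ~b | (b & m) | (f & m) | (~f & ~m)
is always true.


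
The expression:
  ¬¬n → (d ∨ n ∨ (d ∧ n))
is always true.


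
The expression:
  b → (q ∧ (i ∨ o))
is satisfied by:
  {q: True, i: True, o: True, b: False}
  {q: True, i: True, o: False, b: False}
  {q: True, o: True, i: False, b: False}
  {q: True, o: False, i: False, b: False}
  {i: True, o: True, q: False, b: False}
  {i: True, o: False, q: False, b: False}
  {o: True, q: False, i: False, b: False}
  {o: False, q: False, i: False, b: False}
  {b: True, q: True, i: True, o: True}
  {b: True, q: True, i: True, o: False}
  {b: True, q: True, o: True, i: False}


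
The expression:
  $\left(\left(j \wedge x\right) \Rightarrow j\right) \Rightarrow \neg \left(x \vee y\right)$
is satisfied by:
  {x: False, y: False}


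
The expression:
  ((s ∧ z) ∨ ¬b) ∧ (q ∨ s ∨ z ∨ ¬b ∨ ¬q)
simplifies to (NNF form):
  (s ∧ z) ∨ ¬b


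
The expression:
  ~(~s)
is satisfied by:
  {s: True}


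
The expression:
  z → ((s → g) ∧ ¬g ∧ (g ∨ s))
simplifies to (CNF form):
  ¬z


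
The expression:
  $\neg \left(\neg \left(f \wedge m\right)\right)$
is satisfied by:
  {m: True, f: True}


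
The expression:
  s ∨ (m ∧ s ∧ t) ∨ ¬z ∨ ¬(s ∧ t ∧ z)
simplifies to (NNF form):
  True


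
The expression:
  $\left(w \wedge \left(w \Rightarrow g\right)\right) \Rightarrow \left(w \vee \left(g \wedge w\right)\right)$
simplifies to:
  $\text{True}$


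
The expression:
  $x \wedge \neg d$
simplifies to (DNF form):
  $x \wedge \neg d$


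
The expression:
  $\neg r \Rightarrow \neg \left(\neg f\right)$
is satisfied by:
  {r: True, f: True}
  {r: True, f: False}
  {f: True, r: False}


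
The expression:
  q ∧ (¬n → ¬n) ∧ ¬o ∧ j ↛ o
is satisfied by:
  {j: True, q: True, o: False}


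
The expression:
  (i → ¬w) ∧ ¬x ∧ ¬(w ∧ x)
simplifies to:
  ¬x ∧ (¬i ∨ ¬w)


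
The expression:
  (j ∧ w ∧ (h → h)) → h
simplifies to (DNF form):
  h ∨ ¬j ∨ ¬w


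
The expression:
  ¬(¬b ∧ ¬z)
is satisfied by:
  {b: True, z: True}
  {b: True, z: False}
  {z: True, b: False}


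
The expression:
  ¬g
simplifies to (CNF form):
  ¬g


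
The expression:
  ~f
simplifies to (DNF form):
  ~f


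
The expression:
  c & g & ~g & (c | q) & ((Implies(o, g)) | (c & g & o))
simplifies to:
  False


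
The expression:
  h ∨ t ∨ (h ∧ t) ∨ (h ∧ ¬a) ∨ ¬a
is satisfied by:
  {t: True, h: True, a: False}
  {t: True, h: False, a: False}
  {h: True, t: False, a: False}
  {t: False, h: False, a: False}
  {a: True, t: True, h: True}
  {a: True, t: True, h: False}
  {a: True, h: True, t: False}


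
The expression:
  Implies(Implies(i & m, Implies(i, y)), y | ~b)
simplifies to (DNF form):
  y | ~b | (i & m)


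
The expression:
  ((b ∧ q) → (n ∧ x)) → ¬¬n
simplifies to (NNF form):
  n ∨ (b ∧ q)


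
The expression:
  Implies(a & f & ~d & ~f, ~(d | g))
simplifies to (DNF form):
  True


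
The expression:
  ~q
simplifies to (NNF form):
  ~q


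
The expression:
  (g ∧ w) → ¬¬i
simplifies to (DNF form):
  i ∨ ¬g ∨ ¬w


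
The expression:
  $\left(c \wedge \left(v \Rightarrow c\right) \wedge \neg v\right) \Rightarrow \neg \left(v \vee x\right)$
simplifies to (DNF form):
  $v \vee \neg c \vee \neg x$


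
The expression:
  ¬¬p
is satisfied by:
  {p: True}


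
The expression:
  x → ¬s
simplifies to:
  ¬s ∨ ¬x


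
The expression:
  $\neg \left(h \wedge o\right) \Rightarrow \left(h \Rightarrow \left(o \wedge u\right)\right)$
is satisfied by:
  {o: True, h: False}
  {h: False, o: False}
  {h: True, o: True}


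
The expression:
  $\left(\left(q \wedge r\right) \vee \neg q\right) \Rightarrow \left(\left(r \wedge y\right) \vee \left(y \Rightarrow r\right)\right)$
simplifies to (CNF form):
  $q \vee r \vee \neg y$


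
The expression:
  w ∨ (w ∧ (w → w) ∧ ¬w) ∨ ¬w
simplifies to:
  True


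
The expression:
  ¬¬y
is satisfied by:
  {y: True}


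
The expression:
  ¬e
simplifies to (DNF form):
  ¬e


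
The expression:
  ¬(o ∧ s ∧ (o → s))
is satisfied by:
  {s: False, o: False}
  {o: True, s: False}
  {s: True, o: False}


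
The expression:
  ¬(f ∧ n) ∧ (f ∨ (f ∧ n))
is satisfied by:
  {f: True, n: False}


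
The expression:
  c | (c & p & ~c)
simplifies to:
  c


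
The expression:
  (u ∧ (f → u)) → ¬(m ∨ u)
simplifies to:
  ¬u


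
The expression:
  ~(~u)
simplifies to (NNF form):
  u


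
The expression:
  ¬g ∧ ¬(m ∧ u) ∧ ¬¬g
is never true.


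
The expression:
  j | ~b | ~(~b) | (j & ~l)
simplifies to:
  True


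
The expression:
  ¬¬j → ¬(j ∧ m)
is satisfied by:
  {m: False, j: False}
  {j: True, m: False}
  {m: True, j: False}


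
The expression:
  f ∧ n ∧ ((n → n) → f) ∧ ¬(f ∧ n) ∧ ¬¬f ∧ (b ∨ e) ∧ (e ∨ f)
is never true.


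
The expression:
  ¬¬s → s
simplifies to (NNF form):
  True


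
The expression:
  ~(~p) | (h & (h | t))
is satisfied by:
  {p: True, h: True}
  {p: True, h: False}
  {h: True, p: False}


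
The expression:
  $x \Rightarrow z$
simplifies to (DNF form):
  $z \vee \neg x$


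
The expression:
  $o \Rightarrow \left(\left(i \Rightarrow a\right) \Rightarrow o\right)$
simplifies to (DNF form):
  $\text{True}$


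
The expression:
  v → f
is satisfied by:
  {f: True, v: False}
  {v: False, f: False}
  {v: True, f: True}


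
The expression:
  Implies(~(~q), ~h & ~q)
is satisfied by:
  {q: False}


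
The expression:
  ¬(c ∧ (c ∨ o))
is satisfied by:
  {c: False}


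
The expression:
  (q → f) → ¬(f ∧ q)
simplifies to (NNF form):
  ¬f ∨ ¬q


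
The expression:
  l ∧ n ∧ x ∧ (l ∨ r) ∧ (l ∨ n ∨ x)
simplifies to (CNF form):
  l ∧ n ∧ x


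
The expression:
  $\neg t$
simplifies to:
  $\neg t$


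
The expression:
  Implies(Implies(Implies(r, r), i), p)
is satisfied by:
  {p: True, i: False}
  {i: False, p: False}
  {i: True, p: True}


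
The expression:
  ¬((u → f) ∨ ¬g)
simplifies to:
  g ∧ u ∧ ¬f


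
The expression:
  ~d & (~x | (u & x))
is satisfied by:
  {u: True, d: False, x: False}
  {d: False, x: False, u: False}
  {x: True, u: True, d: False}


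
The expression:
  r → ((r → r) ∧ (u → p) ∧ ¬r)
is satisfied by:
  {r: False}


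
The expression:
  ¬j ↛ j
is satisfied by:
  {j: False}


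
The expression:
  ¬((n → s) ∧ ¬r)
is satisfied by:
  {r: True, n: True, s: False}
  {r: True, n: False, s: False}
  {r: True, s: True, n: True}
  {r: True, s: True, n: False}
  {n: True, s: False, r: False}


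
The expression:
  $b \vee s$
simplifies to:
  $b \vee s$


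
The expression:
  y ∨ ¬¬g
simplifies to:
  g ∨ y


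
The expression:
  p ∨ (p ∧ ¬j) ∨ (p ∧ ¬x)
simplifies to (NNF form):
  p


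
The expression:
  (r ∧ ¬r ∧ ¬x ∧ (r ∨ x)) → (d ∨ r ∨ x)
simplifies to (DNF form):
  True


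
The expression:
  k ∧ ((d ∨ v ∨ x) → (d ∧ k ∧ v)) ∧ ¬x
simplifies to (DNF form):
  (d ∧ k ∧ v ∧ ¬x) ∨ (d ∧ k ∧ ¬d ∧ ¬x) ∨ (k ∧ v ∧ ¬v ∧ ¬x) ∨ (k ∧ ¬d ∧ ¬v ∧ ¬x)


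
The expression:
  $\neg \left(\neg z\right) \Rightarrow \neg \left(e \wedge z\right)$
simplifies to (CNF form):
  $\neg e \vee \neg z$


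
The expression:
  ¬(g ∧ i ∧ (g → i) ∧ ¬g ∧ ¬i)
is always true.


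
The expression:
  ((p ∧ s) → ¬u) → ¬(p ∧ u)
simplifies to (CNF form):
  s ∨ ¬p ∨ ¬u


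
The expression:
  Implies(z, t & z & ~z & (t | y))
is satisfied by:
  {z: False}


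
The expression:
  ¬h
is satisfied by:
  {h: False}


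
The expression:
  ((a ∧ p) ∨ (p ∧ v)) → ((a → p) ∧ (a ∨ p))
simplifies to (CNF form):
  True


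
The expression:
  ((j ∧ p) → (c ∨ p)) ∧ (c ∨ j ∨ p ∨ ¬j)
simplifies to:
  True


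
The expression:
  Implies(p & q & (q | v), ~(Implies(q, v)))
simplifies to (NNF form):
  ~p | ~q | ~v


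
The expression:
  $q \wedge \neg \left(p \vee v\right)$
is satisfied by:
  {q: True, v: False, p: False}


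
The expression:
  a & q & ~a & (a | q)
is never true.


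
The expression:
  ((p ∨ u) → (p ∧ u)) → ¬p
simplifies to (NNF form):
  ¬p ∨ ¬u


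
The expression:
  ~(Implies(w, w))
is never true.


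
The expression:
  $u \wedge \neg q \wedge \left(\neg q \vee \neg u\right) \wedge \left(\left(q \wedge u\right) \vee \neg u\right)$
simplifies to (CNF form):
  $\text{False}$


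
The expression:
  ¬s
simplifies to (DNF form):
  ¬s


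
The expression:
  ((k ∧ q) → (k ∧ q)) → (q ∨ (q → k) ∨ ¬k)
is always true.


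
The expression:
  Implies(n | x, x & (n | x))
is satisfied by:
  {x: True, n: False}
  {n: False, x: False}
  {n: True, x: True}


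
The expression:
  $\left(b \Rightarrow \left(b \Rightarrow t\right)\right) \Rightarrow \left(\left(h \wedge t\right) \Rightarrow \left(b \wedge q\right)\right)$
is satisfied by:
  {b: True, q: True, h: False, t: False}
  {b: True, q: False, h: False, t: False}
  {q: True, b: False, h: False, t: False}
  {b: False, q: False, h: False, t: False}
  {b: True, t: True, q: True, h: False}
  {b: True, t: True, q: False, h: False}
  {t: True, q: True, b: False, h: False}
  {t: True, b: False, q: False, h: False}
  {b: True, h: True, q: True, t: False}
  {b: True, h: True, q: False, t: False}
  {h: True, q: True, b: False, t: False}
  {h: True, b: False, q: False, t: False}
  {b: True, t: True, h: True, q: True}


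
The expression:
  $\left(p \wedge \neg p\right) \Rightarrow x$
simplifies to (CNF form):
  $\text{True}$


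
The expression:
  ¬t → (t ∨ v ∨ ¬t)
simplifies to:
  True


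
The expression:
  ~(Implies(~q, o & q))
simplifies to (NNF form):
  ~q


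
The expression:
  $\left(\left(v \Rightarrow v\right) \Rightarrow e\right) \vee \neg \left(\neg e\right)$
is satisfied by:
  {e: True}


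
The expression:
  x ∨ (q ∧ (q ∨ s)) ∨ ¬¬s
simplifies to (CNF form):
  q ∨ s ∨ x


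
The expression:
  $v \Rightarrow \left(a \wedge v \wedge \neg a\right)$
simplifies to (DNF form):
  $\neg v$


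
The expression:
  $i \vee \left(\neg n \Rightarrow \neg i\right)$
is always true.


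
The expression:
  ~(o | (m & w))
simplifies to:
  ~o & (~m | ~w)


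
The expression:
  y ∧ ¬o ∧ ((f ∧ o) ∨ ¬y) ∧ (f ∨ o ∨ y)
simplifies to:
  False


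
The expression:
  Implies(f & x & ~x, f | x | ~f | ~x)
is always true.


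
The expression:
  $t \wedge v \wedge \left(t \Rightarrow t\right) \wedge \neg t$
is never true.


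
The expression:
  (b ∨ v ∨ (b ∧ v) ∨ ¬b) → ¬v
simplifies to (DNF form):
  ¬v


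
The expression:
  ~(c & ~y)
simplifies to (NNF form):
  y | ~c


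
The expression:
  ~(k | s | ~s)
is never true.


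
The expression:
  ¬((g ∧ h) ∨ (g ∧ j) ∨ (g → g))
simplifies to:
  False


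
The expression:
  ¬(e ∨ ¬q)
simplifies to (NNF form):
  q ∧ ¬e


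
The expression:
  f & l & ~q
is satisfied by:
  {f: True, l: True, q: False}


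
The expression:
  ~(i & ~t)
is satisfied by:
  {t: True, i: False}
  {i: False, t: False}
  {i: True, t: True}


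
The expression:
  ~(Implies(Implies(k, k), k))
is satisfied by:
  {k: False}


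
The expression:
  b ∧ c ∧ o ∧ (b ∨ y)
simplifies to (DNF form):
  b ∧ c ∧ o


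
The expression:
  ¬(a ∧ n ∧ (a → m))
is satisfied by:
  {m: False, n: False, a: False}
  {a: True, m: False, n: False}
  {n: True, m: False, a: False}
  {a: True, n: True, m: False}
  {m: True, a: False, n: False}
  {a: True, m: True, n: False}
  {n: True, m: True, a: False}


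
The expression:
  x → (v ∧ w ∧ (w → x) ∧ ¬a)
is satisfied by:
  {w: True, v: True, a: False, x: False}
  {w: True, a: False, v: False, x: False}
  {v: True, w: False, a: False, x: False}
  {w: False, a: False, v: False, x: False}
  {w: True, a: True, v: True, x: False}
  {w: True, a: True, v: False, x: False}
  {a: True, v: True, w: False, x: False}
  {a: True, w: False, v: False, x: False}
  {x: True, w: True, v: True, a: False}


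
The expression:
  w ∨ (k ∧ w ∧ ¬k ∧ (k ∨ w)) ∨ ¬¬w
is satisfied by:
  {w: True}


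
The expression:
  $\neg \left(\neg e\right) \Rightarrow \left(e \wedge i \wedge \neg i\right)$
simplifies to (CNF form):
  $\neg e$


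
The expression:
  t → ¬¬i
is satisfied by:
  {i: True, t: False}
  {t: False, i: False}
  {t: True, i: True}


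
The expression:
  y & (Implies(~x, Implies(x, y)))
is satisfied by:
  {y: True}


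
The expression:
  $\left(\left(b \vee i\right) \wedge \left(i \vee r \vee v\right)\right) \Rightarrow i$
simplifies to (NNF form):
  $i \vee \left(\neg r \wedge \neg v\right) \vee \neg b$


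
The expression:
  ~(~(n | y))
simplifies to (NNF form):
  n | y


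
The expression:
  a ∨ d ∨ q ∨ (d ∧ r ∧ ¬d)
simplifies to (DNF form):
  a ∨ d ∨ q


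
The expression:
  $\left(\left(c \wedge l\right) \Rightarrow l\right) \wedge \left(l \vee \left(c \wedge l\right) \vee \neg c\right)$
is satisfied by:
  {l: True, c: False}
  {c: False, l: False}
  {c: True, l: True}


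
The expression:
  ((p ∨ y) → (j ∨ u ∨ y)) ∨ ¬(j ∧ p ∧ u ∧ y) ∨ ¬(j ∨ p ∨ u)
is always true.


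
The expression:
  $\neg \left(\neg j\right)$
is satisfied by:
  {j: True}


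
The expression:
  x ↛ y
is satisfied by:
  {x: True, y: False}


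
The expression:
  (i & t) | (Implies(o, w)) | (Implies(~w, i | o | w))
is always true.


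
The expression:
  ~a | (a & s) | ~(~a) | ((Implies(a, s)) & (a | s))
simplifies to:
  True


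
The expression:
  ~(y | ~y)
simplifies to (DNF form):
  False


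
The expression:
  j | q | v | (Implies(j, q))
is always true.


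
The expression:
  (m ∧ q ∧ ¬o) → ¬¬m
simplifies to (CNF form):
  True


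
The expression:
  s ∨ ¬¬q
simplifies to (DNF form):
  q ∨ s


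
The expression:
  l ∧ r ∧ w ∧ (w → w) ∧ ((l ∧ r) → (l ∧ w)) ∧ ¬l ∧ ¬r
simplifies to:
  False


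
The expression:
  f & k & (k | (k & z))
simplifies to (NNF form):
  f & k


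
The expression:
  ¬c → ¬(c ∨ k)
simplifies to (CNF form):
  c ∨ ¬k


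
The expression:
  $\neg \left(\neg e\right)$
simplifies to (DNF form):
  $e$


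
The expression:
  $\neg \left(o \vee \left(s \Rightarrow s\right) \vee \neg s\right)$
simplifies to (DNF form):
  $\text{False}$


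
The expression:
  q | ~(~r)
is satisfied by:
  {r: True, q: True}
  {r: True, q: False}
  {q: True, r: False}


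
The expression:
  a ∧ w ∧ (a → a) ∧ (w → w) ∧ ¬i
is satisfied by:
  {a: True, w: True, i: False}


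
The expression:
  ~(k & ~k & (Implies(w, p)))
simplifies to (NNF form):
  True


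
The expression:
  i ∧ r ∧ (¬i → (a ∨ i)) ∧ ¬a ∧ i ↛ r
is never true.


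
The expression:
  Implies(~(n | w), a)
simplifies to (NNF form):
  a | n | w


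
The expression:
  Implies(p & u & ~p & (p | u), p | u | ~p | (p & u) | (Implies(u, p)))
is always true.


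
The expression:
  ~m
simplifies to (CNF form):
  ~m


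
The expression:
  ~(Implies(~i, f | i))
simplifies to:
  ~f & ~i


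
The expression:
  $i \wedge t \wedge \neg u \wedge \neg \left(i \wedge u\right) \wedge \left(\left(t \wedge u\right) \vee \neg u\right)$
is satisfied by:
  {t: True, i: True, u: False}


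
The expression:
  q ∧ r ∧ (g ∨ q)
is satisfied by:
  {r: True, q: True}


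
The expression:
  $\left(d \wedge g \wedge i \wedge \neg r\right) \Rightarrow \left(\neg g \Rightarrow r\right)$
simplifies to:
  $\text{True}$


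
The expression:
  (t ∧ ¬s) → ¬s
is always true.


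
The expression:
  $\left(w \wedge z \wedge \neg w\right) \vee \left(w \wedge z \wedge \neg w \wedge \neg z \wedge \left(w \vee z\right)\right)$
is never true.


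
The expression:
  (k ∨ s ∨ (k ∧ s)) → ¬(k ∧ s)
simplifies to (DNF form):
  ¬k ∨ ¬s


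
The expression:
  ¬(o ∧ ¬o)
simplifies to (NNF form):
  True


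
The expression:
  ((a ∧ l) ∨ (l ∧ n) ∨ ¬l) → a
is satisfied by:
  {a: True, l: True, n: False}
  {a: True, l: False, n: False}
  {a: True, n: True, l: True}
  {a: True, n: True, l: False}
  {l: True, n: False, a: False}


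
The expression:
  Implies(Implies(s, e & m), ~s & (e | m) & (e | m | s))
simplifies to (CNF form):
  (e | m | s) & (e | m | ~e) & (e | s | ~s) & (m | s | ~m) & (e | ~e | ~s) & (m | ~e | ~m) & (s | ~m | ~s) & (~e | ~m | ~s)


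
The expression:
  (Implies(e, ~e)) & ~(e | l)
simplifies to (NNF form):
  ~e & ~l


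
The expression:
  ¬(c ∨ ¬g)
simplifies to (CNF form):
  g ∧ ¬c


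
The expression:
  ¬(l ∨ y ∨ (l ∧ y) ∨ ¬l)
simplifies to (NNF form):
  False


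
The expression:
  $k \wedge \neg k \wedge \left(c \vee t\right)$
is never true.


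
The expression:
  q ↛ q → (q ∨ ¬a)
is always true.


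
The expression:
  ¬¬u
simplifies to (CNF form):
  u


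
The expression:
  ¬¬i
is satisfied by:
  {i: True}


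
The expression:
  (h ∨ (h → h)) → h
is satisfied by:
  {h: True}


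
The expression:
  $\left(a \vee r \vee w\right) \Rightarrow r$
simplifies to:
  $r \vee \left(\neg a \wedge \neg w\right)$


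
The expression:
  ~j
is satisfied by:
  {j: False}


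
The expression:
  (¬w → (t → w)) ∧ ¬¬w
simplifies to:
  w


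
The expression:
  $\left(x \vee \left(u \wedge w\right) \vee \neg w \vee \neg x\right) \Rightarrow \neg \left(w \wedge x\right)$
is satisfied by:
  {w: False, x: False}
  {x: True, w: False}
  {w: True, x: False}


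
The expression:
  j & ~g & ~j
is never true.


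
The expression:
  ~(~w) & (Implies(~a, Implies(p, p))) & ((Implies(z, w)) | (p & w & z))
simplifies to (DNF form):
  w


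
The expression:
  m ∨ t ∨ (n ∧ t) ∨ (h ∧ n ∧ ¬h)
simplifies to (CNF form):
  m ∨ t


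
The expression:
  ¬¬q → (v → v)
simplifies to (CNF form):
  True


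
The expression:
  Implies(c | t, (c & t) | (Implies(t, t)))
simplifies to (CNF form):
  True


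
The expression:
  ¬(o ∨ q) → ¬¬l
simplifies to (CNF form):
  l ∨ o ∨ q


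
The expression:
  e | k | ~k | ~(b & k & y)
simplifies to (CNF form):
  True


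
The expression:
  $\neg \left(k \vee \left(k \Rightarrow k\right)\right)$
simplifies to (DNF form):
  $\text{False}$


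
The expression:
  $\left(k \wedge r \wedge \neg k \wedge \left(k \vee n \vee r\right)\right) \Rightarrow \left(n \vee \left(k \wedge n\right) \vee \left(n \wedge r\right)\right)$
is always true.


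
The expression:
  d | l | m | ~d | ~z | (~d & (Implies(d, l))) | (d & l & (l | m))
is always true.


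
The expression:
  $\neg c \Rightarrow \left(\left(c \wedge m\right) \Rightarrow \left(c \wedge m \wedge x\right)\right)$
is always true.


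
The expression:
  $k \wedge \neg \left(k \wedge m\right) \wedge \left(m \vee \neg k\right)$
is never true.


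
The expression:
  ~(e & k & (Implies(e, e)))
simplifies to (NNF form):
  ~e | ~k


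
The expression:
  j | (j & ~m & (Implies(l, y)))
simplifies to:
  j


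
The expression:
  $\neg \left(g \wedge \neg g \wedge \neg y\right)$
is always true.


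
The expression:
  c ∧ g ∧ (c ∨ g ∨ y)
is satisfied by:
  {c: True, g: True}


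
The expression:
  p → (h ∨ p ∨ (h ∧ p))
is always true.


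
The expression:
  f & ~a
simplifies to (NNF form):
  f & ~a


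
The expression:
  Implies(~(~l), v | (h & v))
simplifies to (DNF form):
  v | ~l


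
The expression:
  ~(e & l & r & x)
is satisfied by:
  {l: False, e: False, x: False, r: False}
  {r: True, l: False, e: False, x: False}
  {x: True, l: False, e: False, r: False}
  {r: True, x: True, l: False, e: False}
  {e: True, r: False, l: False, x: False}
  {r: True, e: True, l: False, x: False}
  {x: True, e: True, r: False, l: False}
  {r: True, x: True, e: True, l: False}
  {l: True, x: False, e: False, r: False}
  {r: True, l: True, x: False, e: False}
  {x: True, l: True, r: False, e: False}
  {r: True, x: True, l: True, e: False}
  {e: True, l: True, x: False, r: False}
  {r: True, e: True, l: True, x: False}
  {x: True, e: True, l: True, r: False}


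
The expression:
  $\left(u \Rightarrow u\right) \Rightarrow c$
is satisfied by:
  {c: True}


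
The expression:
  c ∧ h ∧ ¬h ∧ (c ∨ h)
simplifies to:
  False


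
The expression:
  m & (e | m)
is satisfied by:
  {m: True}


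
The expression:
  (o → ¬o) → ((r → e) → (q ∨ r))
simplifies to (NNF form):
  o ∨ q ∨ r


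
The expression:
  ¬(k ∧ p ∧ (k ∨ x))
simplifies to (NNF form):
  ¬k ∨ ¬p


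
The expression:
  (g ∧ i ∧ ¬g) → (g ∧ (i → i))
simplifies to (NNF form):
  True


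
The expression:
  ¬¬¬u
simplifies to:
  ¬u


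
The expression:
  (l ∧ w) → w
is always true.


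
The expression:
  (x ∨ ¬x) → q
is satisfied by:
  {q: True}


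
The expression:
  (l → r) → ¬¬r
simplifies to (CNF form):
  l ∨ r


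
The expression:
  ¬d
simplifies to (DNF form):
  ¬d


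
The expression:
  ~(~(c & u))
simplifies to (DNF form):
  c & u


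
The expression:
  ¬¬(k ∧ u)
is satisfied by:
  {u: True, k: True}


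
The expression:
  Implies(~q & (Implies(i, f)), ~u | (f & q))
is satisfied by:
  {q: True, i: True, u: False, f: False}
  {q: True, i: False, u: False, f: False}
  {f: True, q: True, i: True, u: False}
  {f: True, q: True, i: False, u: False}
  {i: True, f: False, u: False, q: False}
  {i: False, f: False, u: False, q: False}
  {f: True, i: True, u: False, q: False}
  {f: True, i: False, u: False, q: False}
  {q: True, u: True, i: True, f: False}
  {q: True, u: True, i: False, f: False}
  {f: True, q: True, u: True, i: True}
  {f: True, q: True, u: True, i: False}
  {u: True, i: True, f: False, q: False}


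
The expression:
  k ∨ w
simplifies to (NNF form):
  k ∨ w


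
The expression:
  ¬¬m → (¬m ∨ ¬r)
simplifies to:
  ¬m ∨ ¬r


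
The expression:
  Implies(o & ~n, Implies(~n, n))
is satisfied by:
  {n: True, o: False}
  {o: False, n: False}
  {o: True, n: True}


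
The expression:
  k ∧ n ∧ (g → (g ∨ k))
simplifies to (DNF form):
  k ∧ n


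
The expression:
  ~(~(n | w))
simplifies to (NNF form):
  n | w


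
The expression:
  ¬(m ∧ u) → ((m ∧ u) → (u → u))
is always true.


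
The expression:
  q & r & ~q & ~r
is never true.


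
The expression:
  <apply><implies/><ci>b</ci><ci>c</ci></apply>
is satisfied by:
  {c: True, b: False}
  {b: False, c: False}
  {b: True, c: True}


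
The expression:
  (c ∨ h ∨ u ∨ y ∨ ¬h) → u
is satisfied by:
  {u: True}


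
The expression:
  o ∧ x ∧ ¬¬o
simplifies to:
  o ∧ x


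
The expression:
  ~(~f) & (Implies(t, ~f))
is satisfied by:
  {f: True, t: False}


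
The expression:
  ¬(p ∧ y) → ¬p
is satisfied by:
  {y: True, p: False}
  {p: False, y: False}
  {p: True, y: True}


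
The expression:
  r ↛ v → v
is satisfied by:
  {v: True, r: False}
  {r: False, v: False}
  {r: True, v: True}


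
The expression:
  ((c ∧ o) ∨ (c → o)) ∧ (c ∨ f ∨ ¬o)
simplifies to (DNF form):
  (c ∧ o) ∨ (f ∧ ¬c) ∨ (¬c ∧ ¬o)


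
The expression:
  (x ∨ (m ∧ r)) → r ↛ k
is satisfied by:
  {k: False, m: False, x: False, r: False}
  {r: True, k: False, m: False, x: False}
  {m: True, r: False, k: False, x: False}
  {r: True, m: True, k: False, x: False}
  {k: True, r: False, m: False, x: False}
  {r: True, k: True, m: False, x: False}
  {m: True, k: True, r: False, x: False}
  {x: True, r: True, k: False, m: False}
  {x: True, m: True, r: True, k: False}


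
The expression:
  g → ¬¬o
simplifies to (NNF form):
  o ∨ ¬g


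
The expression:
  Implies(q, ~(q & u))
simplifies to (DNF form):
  ~q | ~u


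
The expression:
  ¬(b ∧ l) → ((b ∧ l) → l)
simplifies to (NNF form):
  True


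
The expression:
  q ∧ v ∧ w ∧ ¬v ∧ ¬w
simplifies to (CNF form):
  False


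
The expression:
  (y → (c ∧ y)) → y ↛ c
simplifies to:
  y ∧ ¬c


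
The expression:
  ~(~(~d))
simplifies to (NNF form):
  ~d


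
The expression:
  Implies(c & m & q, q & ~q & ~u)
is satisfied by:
  {m: False, q: False, c: False}
  {c: True, m: False, q: False}
  {q: True, m: False, c: False}
  {c: True, q: True, m: False}
  {m: True, c: False, q: False}
  {c: True, m: True, q: False}
  {q: True, m: True, c: False}


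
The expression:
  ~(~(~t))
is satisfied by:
  {t: False}


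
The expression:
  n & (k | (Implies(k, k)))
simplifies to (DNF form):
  n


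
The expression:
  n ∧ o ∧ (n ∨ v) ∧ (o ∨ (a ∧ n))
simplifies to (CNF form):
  n ∧ o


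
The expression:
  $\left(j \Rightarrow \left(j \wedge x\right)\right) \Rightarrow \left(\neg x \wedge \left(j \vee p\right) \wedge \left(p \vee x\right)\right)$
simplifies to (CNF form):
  $\neg x \wedge \left(j \vee p\right)$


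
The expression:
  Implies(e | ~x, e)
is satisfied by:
  {x: True, e: True}
  {x: True, e: False}
  {e: True, x: False}


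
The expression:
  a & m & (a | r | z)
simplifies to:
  a & m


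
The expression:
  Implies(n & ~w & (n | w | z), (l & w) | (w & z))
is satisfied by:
  {w: True, n: False}
  {n: False, w: False}
  {n: True, w: True}


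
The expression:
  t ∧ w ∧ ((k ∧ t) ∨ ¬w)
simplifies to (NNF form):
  k ∧ t ∧ w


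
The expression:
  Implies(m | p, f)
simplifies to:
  f | (~m & ~p)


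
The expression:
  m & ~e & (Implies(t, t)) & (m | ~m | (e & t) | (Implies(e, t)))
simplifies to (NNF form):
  m & ~e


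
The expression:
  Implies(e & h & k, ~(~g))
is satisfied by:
  {g: True, h: False, k: False, e: False}
  {g: False, h: False, k: False, e: False}
  {e: True, g: True, h: False, k: False}
  {e: True, g: False, h: False, k: False}
  {g: True, k: True, e: False, h: False}
  {k: True, e: False, h: False, g: False}
  {e: True, k: True, g: True, h: False}
  {e: True, k: True, g: False, h: False}
  {g: True, h: True, e: False, k: False}
  {h: True, e: False, k: False, g: False}
  {g: True, e: True, h: True, k: False}
  {e: True, h: True, g: False, k: False}
  {g: True, k: True, h: True, e: False}
  {k: True, h: True, e: False, g: False}
  {e: True, k: True, h: True, g: True}


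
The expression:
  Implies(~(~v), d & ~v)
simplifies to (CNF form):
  ~v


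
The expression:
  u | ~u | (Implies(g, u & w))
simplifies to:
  True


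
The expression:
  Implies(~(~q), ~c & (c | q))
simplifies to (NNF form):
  ~c | ~q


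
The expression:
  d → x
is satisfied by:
  {x: True, d: False}
  {d: False, x: False}
  {d: True, x: True}


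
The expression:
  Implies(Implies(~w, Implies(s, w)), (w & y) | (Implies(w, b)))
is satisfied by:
  {y: True, b: True, w: False}
  {y: True, w: False, b: False}
  {b: True, w: False, y: False}
  {b: False, w: False, y: False}
  {y: True, b: True, w: True}
  {y: True, w: True, b: False}
  {b: True, w: True, y: False}


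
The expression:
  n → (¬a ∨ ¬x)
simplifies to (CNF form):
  ¬a ∨ ¬n ∨ ¬x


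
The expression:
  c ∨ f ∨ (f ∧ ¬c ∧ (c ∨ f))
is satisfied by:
  {c: True, f: True}
  {c: True, f: False}
  {f: True, c: False}


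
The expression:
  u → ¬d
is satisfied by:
  {u: False, d: False}
  {d: True, u: False}
  {u: True, d: False}


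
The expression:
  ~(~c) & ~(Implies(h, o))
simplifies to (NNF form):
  c & h & ~o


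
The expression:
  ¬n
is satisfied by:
  {n: False}


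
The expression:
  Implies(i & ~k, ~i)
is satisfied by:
  {k: True, i: False}
  {i: False, k: False}
  {i: True, k: True}


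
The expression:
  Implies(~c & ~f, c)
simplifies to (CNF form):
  c | f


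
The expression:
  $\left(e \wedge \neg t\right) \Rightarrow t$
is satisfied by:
  {t: True, e: False}
  {e: False, t: False}
  {e: True, t: True}


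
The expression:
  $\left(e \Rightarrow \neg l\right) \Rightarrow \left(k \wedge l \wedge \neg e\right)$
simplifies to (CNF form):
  $l \wedge \left(e \vee k\right)$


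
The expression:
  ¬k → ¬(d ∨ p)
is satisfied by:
  {k: True, d: False, p: False}
  {k: True, p: True, d: False}
  {k: True, d: True, p: False}
  {k: True, p: True, d: True}
  {p: False, d: False, k: False}


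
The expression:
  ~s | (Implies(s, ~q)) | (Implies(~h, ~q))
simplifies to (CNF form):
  h | ~q | ~s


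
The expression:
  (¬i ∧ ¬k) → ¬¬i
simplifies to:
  i ∨ k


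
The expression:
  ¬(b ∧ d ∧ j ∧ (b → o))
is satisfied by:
  {o: False, d: False, b: False, j: False}
  {j: True, o: False, d: False, b: False}
  {b: True, o: False, d: False, j: False}
  {j: True, b: True, o: False, d: False}
  {d: True, j: False, o: False, b: False}
  {j: True, d: True, o: False, b: False}
  {b: True, d: True, j: False, o: False}
  {j: True, b: True, d: True, o: False}
  {o: True, b: False, d: False, j: False}
  {j: True, o: True, b: False, d: False}
  {b: True, o: True, j: False, d: False}
  {j: True, b: True, o: True, d: False}
  {d: True, o: True, b: False, j: False}
  {j: True, d: True, o: True, b: False}
  {b: True, d: True, o: True, j: False}


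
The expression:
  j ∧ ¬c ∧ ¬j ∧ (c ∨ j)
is never true.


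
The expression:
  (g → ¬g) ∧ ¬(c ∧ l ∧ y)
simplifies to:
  ¬g ∧ (¬c ∨ ¬l ∨ ¬y)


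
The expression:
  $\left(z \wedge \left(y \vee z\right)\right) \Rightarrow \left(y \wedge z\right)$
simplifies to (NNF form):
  $y \vee \neg z$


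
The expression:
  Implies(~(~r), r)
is always true.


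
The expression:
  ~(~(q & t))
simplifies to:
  q & t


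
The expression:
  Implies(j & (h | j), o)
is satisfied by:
  {o: True, j: False}
  {j: False, o: False}
  {j: True, o: True}


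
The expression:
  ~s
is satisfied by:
  {s: False}


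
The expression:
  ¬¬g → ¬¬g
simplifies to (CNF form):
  True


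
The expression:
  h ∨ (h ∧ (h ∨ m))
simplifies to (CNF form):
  h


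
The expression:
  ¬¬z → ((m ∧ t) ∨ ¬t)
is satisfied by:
  {m: True, t: False, z: False}
  {t: False, z: False, m: False}
  {z: True, m: True, t: False}
  {z: True, t: False, m: False}
  {m: True, t: True, z: False}
  {t: True, m: False, z: False}
  {z: True, t: True, m: True}


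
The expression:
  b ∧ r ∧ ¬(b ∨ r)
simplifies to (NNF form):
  False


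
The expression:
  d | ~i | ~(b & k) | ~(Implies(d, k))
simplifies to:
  d | ~b | ~i | ~k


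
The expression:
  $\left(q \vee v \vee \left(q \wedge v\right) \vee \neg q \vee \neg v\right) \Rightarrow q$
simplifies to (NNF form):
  $q$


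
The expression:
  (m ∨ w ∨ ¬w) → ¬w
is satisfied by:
  {w: False}


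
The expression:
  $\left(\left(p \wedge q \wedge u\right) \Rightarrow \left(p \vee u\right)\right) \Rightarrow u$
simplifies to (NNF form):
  $u$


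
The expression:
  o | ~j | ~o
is always true.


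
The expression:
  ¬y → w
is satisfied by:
  {y: True, w: True}
  {y: True, w: False}
  {w: True, y: False}


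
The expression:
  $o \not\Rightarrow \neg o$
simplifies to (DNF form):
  $o$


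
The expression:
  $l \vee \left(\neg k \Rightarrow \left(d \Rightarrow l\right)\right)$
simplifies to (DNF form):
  $k \vee l \vee \neg d$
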